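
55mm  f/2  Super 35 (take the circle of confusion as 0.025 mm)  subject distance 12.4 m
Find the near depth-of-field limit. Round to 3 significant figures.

10.3 m

Hyperfocal distance H = f²/(N·c) + f = 55²/(2 × 0.025) + 55 = 3025/0.05 + 55 ≈ 60555.0 mm ≈ 60.55 m.
Near limit Dn = s·(H − f)/(H + s − 2f) = 12400 × (60555.0 − 55) / (60555.0 + 12400 − 2 × 55) = 12400 × 60500.0 / 72845.0 ≈ 10299 mm ≈ 10.3 m.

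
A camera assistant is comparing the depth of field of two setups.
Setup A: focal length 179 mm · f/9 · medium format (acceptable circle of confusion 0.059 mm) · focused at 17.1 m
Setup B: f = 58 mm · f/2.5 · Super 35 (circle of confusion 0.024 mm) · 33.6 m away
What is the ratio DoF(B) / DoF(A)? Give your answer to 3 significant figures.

Setup A: H = 179²/(9×0.059) + 179 ≈ 60519.9 mm; DoF = Df − Dn = 23764 − 13355 ≈ 10409 mm.
Setup B: H = 58²/(2.5×0.024) + 58 ≈ 56124.7 mm; DoF = Df − Dn = 83635 − 21023 ≈ 62612 mm.
Ratio = 62612 / 10409 ≈ 6.02.

6.02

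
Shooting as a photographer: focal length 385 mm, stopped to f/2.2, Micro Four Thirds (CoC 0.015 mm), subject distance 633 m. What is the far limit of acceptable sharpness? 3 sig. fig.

737 m

Hyperfocal distance H = f²/(N·c) + f = 385²/(2.2 × 0.015) + 385 = 148225/0.033 + 385 ≈ 4492051.7 mm ≈ 4492 m.
Far limit Df = s·(H − f)/(H − s) = 633000 × (4492051.7 − 385) / (4492051.7 − 633000) = 633000 × 4491666.7 / 3859051.7 ≈ 736768 mm ≈ 737 m.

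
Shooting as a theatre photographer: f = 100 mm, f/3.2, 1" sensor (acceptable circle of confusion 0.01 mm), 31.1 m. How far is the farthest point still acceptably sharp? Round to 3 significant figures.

Hyperfocal distance H = f²/(N·c) + f = 100²/(3.2 × 0.01) + 100 = 10000/0.032 + 100 ≈ 312600.0 mm ≈ 312.6 m.
Far limit Df = s·(H − f)/(H − s) = 31100 × (312600.0 − 100) / (312600.0 − 31100) = 31100 × 312500.0 / 281500.0 ≈ 34525 mm ≈ 34.5 m.

34.5 m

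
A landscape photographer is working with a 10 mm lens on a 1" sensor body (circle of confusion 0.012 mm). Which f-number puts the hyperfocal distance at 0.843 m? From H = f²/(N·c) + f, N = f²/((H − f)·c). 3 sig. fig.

f/10

Rearrange H = f²/(N·c) + f for N: N = f² / ((H − f)·c).
N = 10² / ((843 − 10) × 0.012) = 100 / 9.996 ≈ 10.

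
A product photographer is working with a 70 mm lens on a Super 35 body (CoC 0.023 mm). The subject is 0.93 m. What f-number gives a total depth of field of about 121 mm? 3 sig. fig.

Write h = H − f = f²/(N·c). The thin-lens limits are Dn = s·h/(h + (s−f)) and Df = s·h/(h − (s−f)), so DoF = Df − Dn = 2·s·(s−f)·h / (h² − (s−f)²).
That is a quadratic in h: DoF·h² − 2·s·(s−f)·h − DoF·(s−f)² = 0 ⇒ h = (s−f)·(s + √(s² + DoF²)) / DoF = 860 × (930 + √(930² + 121²)) / 121 = 860 × (930 + 937.838) / 121 ≈ 13276 mm.
Then N = f²/(c·h) = 70² / (0.023 × 13276) = 4900 / 305.34 ≈ 16.

f/16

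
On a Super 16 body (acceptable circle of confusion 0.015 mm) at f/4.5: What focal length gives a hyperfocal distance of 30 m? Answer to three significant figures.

45.0 mm

From H = f²/(N·c) + f, with f ≪ H: f ≈ √(H·N·c) = √(30000 × 4.5 × 0.015) = √2025.0 ≈ 45.00 mm.
The +f correction barely moves this — solving exactly, f² + N·c·f − N·c·H = 0 ⇒ f = (−N·c + √((N·c)² + 4·N·c·H))/2 = (−0.0675 + √8100.0)/2 ≈ 44.966 mm, so f ≈ 45.0 mm.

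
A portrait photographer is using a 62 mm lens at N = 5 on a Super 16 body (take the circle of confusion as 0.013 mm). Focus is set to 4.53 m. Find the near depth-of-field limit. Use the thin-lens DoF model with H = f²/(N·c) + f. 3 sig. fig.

Hyperfocal distance H = f²/(N·c) + f = 62²/(5 × 0.013) + 62 = 3844/0.065 + 62 ≈ 59200.5 mm ≈ 59.20 m.
Near limit Dn = s·(H − f)/(H + s − 2f) = 4530 × (59200.5 − 62) / (59200.5 + 4530 − 2 × 62) = 4530 × 59138.5 / 63606.5 ≈ 4211.8 mm ≈ 4.21 m.

4.21 m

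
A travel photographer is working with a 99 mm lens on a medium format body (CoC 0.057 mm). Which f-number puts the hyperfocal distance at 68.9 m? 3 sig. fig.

Rearrange H = f²/(N·c) + f for N: N = f² / ((H − f)·c).
N = 99² / ((68900 − 99) × 0.057) = 9801 / 3922 ≈ 2.50.

f/2.50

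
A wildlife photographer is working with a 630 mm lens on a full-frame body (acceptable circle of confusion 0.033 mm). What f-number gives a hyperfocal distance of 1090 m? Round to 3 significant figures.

f/11

Rearrange H = f²/(N·c) + f for N: N = f² / ((H − f)·c).
N = 630² / ((1090000 − 630) × 0.033) = 396900 / 35949 ≈ 11.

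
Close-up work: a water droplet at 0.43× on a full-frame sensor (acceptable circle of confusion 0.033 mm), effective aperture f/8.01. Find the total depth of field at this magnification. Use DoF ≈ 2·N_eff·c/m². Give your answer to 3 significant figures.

2.86 mm

At magnification m, DoF ≈ 2·N_eff·c/m² = 2 × 8.01 × 0.033 / 0.43² = 0.5287 / 0.1849 ≈ 2.86 mm.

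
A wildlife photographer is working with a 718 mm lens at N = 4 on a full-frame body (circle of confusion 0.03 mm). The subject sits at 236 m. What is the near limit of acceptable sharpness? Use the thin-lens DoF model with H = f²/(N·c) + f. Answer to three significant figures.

Hyperfocal distance H = f²/(N·c) + f = 718²/(4 × 0.03) + 718 = 515524/0.12 + 718 ≈ 4296751.3 mm ≈ 4297 m.
Near limit Dn = s·(H − f)/(H + s − 2f) = 236000 × (4296751.3 − 718) / (4296751.3 + 236000 − 2 × 718) = 236000 × 4296033.3 / 4531315.3 ≈ 223746 mm ≈ 224 m.

224 m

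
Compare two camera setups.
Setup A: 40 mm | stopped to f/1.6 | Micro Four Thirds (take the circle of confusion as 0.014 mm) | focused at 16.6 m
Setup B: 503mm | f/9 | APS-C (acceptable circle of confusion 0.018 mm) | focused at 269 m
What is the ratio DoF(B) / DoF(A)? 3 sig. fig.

Setup A: H = 40²/(1.6×0.014) + 40 ≈ 71468.6 mm; DoF = Df − Dn = 21610.1 − 13475.8 ≈ 8134.3 mm.
Setup B: H = 503²/(9×0.018) + 503 ≈ 1562287.0 mm; DoF = Df − Dn = 324847 − 229538 ≈ 95309 mm.
Ratio = 95309 / 8134.3 ≈ 11.7.

11.7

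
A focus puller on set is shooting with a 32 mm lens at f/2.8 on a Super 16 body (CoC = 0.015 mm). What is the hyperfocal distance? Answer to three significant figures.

Hyperfocal distance H = f²/(N·c) + f = 32²/(2.8 × 0.015) + 32 = 1024/0.042 + 32 ≈ 24413.0 mm ≈ 24.4 m.

24.4 m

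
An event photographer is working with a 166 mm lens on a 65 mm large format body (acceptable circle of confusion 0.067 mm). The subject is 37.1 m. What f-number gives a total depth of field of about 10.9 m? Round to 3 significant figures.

f/1.60

Write h = H − f = f²/(N·c). The thin-lens limits are Dn = s·h/(h + (s−f)) and Df = s·h/(h − (s−f)), so DoF = Df − Dn = 2·s·(s−f)·h / (h² − (s−f)²).
That is a quadratic in h: DoF·h² − 2·s·(s−f)·h − DoF·(s−f)² = 0 ⇒ h = (s−f)·(s + √(s² + DoF²)) / DoF = 36934 × (37100 + √(37100² + 10900²)) / 10900 = 36934 × (37100 + 38668.1) / 10900 ≈ 256736 mm.
Then N = f²/(c·h) = 166² / (0.067 × 256736) = 27556 / 17201 ≈ 1.60.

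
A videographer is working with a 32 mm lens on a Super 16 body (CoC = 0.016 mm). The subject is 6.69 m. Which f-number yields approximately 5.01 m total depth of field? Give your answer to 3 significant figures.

Write h = H − f = f²/(N·c). The thin-lens limits are Dn = s·h/(h + (s−f)) and Df = s·h/(h − (s−f)), so DoF = Df − Dn = 2·s·(s−f)·h / (h² − (s−f)²).
That is a quadratic in h: DoF·h² − 2·s·(s−f)·h − DoF·(s−f)² = 0 ⇒ h = (s−f)·(s + √(s² + DoF²)) / DoF = 6658 × (6690 + √(6690² + 5010²)) / 5010 = 6658 × (6690 + 8358.00) / 5010 ≈ 19998 mm.
Then N = f²/(c·h) = 32² / (0.016 × 19998) = 1024 / 319.97 ≈ 3.20.

f/3.20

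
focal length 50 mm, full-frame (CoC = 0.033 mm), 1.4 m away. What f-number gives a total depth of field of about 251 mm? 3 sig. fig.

Write h = H − f = f²/(N·c). The thin-lens limits are Dn = s·h/(h + (s−f)) and Df = s·h/(h − (s−f)), so DoF = Df − Dn = 2·s·(s−f)·h / (h² − (s−f)²).
That is a quadratic in h: DoF·h² − 2·s·(s−f)·h − DoF·(s−f)² = 0 ⇒ h = (s−f)·(s + √(s² + DoF²)) / DoF = 1350 × (1400 + √(1400² + 251²)) / 251 = 1350 × (1400 + 1422.32) / 251 ≈ 15180 mm.
Then N = f²/(c·h) = 50² / (0.033 × 15180) = 2500 / 500.93 ≈ 4.99.

f/4.99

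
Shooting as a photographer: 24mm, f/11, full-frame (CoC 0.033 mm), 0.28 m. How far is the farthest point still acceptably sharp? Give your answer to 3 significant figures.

334 mm

Hyperfocal distance H = f²/(N·c) + f = 24²/(11 × 0.033) + 24 = 576/0.363 + 24 ≈ 1610.8 mm ≈ 1.611 m.
Far limit Df = s·(H − f)/(H − s) = 280 × (1610.8 − 24) / (1610.8 − 280) = 280 × 1586.8 / 1330.8 ≈ 333.86 mm.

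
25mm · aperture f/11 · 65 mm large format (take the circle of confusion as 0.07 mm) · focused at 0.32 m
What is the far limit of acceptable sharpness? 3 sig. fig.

Hyperfocal distance H = f²/(N·c) + f = 25²/(11 × 0.07) + 25 = 625/0.77 + 25 ≈ 836.7 mm ≈ 0.837 m.
Far limit Df = s·(H − f)/(H − s) = 320 × (836.7 − 25) / (836.7 − 320) = 320 × 811.7 / 516.7 ≈ 502.70 mm ≈ 0.503 m.

0.503 m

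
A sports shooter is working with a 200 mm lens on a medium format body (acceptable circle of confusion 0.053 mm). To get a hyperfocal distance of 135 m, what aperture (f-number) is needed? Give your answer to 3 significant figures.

f/5.60

Rearrange H = f²/(N·c) + f for N: N = f² / ((H − f)·c).
N = 200² / ((135000 − 200) × 0.053) = 40000 / 7144 ≈ 5.60.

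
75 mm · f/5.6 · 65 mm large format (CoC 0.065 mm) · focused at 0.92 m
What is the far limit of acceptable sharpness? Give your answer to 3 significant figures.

Hyperfocal distance H = f²/(N·c) + f = 75²/(5.6 × 0.065) + 75 = 5625/0.364 + 75 ≈ 15528.3 mm ≈ 15.53 m.
Far limit Df = s·(H − f)/(H − s) = 920 × (15528.3 − 75) / (15528.3 − 920) = 920 × 15453.3 / 14608.3 ≈ 973.22 mm ≈ 0.973 m.

0.973 m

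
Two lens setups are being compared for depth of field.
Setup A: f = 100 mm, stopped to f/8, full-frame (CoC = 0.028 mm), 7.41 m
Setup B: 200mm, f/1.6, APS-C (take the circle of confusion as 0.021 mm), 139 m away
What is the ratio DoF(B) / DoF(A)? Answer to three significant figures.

13.2

Setup A: H = 100²/(8×0.028) + 100 ≈ 44742.9 mm; DoF = Df − Dn = 8860.9 − 6367.4 ≈ 2493.5 mm.
Setup B: H = 200²/(1.6×0.021) + 200 ≈ 1190676.2 mm; DoF = Df − Dn = 157345 − 124486 ≈ 32859 mm.
Ratio = 32859 / 2493.5 ≈ 13.2.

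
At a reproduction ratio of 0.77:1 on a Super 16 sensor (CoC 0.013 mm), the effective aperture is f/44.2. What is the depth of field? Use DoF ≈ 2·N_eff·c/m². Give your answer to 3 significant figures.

At magnification m, DoF ≈ 2·N_eff·c/m² = 2 × 44.2 × 0.013 / 0.77² = 1.149 / 0.5929 ≈ 1.94 mm.

1.94 mm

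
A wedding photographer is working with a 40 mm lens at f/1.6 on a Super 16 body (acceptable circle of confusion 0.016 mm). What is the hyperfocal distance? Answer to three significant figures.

62.5 m

Hyperfocal distance H = f²/(N·c) + f = 40²/(1.6 × 0.016) + 40 = 1600/0.0256 + 40 ≈ 62540.0 mm ≈ 62.5 m.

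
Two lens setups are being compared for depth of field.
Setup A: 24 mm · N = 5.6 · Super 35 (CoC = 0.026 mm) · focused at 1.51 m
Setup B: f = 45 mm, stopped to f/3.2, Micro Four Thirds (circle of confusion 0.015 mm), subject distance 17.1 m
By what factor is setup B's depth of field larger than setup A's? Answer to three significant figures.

12.5

Setup A: H = 24²/(5.6×0.026) + 24 ≈ 3980.0 mm; DoF = Df − Dn = 2418.4 − 1097.7 ≈ 1320.7 mm.
Setup B: H = 45²/(3.2×0.015) + 45 ≈ 42232.5 mm; DoF = Df − Dn = 28704 − 12177 ≈ 16527 mm.
Ratio = 16527 / 1320.7 ≈ 12.5.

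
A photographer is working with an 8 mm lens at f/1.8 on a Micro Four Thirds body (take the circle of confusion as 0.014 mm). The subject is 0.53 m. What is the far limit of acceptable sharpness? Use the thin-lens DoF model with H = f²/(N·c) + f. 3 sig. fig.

Hyperfocal distance H = f²/(N·c) + f = 8²/(1.8 × 0.014) + 8 = 64/0.0252 + 8 ≈ 2547.7 mm ≈ 2.548 m.
Far limit Df = s·(H − f)/(H − s) = 530 × (2547.7 − 8) / (2547.7 − 530) = 530 × 2539.7 / 2017.7 ≈ 667.12 mm ≈ 0.667 m.

0.667 m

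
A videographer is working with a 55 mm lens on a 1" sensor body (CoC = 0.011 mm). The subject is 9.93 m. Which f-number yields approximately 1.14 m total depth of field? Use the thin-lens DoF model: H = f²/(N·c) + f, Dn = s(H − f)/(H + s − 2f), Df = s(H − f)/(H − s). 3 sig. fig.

Write h = H − f = f²/(N·c). The thin-lens limits are Dn = s·h/(h + (s−f)) and Df = s·h/(h − (s−f)), so DoF = Df − Dn = 2·s·(s−f)·h / (h² − (s−f)²).
That is a quadratic in h: DoF·h² − 2·s·(s−f)·h − DoF·(s−f)² = 0 ⇒ h = (s−f)·(s + √(s² + DoF²)) / DoF = 9875 × (9930 + √(9930² + 1140²)) / 1140 = 9875 × (9930 + 9995.22) / 1140 ≈ 172598 mm.
Then N = f²/(c·h) = 55² / (0.011 × 172598) = 3025 / 1898.6 ≈ 1.59.

f/1.59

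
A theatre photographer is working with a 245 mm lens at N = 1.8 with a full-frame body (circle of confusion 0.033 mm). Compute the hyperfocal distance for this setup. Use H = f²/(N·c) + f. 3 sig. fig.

1010 m

Hyperfocal distance H = f²/(N·c) + f = 245²/(1.8 × 0.033) + 245 = 60025/0.0594 + 245 ≈ 1010766.9 mm ≈ 1010 m.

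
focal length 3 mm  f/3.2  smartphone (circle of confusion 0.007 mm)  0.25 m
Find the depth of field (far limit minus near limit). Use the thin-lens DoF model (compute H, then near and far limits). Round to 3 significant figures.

494 mm

Hyperfocal distance H = f²/(N·c) + f = 3²/(3.2 × 0.007) + 3 = 9/0.0224 + 3 ≈ 404.8 mm ≈ 0.405 m.
Near limit Dn = s·(H − f)/(H + s − 2f) = 250 × (404.8 − 3) / (404.8 + 250 − 2 × 3) = 250 × 401.8 / 648.8 ≈ 154.82 mm.
Far limit Df = s·(H − f)/(H − s) = 250 × (404.8 − 3) / (404.8 − 250) = 250 × 401.8 / 154.8 ≈ 648.94 mm.
Depth of field = Df − Dn = 648.94 − 154.82 ≈ 494.12 mm.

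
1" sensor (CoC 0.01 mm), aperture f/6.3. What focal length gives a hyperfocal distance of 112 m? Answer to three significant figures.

From H = f²/(N·c) + f, with f ≪ H: f ≈ √(H·N·c) = √(112000 × 6.3 × 0.01) = √7056.0 ≈ 84.00 mm.
The +f correction barely moves this — solving exactly, f² + N·c·f − N·c·H = 0 ⇒ f = (−N·c + √((N·c)² + 4·N·c·H))/2 = (−0.063 + √28224)/2 ≈ 83.969 mm, so f ≈ 84.0 mm.

84.0 mm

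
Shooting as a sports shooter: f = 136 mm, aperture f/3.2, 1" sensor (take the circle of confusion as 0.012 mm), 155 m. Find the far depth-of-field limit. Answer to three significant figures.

Hyperfocal distance H = f²/(N·c) + f = 136²/(3.2 × 0.012) + 136 = 18496/0.0384 + 136 ≈ 481802.7 mm ≈ 481.8 m.
Far limit Df = s·(H − f)/(H − s) = 155000 × (481802.7 − 136) / (481802.7 − 155000) = 155000 × 481666.7 / 326802.7 ≈ 228451 mm ≈ 228 m.

228 m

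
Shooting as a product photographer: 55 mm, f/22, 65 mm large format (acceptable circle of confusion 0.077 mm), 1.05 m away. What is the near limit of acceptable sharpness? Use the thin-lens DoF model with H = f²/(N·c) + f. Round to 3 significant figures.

0.674 m

Hyperfocal distance H = f²/(N·c) + f = 55²/(22 × 0.077) + 55 = 3025/1.694 + 55 ≈ 1840.7 mm ≈ 1.841 m.
Near limit Dn = s·(H − f)/(H + s − 2f) = 1050 × (1840.7 − 55) / (1840.7 + 1050 − 2 × 55) = 1050 × 1785.7 / 2780.7 ≈ 674.29 mm ≈ 0.674 m.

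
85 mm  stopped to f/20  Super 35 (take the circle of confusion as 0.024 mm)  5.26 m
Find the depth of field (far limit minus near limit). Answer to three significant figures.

Hyperfocal distance H = f²/(N·c) + f = 85²/(20 × 0.024) + 85 = 7225/0.48 + 85 ≈ 15137.1 mm ≈ 15.14 m.
Near limit Dn = s·(H − f)/(H + s − 2f) = 5260 × (15137.1 − 85) / (15137.1 + 5260 − 2 × 85) = 5260 × 15052.1 / 20227.1 ≈ 3914.3 mm.
Far limit Df = s·(H − f)/(H − s) = 5260 × (15137.1 − 85) / (15137.1 − 5260) = 5260 × 15052.1 / 9877.1 ≈ 8015.9 mm.
Depth of field = Df − Dn = 8015.9 − 3914.3 ≈ 4101.6 mm ≈ 4.10 m.

4.10 m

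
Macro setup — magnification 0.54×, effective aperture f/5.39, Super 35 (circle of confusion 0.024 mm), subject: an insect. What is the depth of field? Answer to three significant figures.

0.887 mm

At magnification m, DoF ≈ 2·N_eff·c/m² = 2 × 5.39 × 0.024 / 0.54² = 0.2587 / 0.2916 ≈ 0.887 mm.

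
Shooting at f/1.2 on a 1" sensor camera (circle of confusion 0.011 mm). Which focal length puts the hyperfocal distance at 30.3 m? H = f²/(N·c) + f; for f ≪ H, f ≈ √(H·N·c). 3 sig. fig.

From H = f²/(N·c) + f, with f ≪ H: f ≈ √(H·N·c) = √(30300 × 1.2 × 0.011) = √399.96 ≈ 20.00 mm.
The +f correction barely moves this — solving exactly, f² + N·c·f − N·c·H = 0 ⇒ f = (−N·c + √((N·c)² + 4·N·c·H))/2 = (−0.0132 + √1599.8)/2 ≈ 19.992 mm, so f ≈ 20.0 mm.

20.0 mm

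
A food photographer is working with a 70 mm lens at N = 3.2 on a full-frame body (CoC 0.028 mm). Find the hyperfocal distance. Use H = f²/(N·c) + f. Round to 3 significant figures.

Hyperfocal distance H = f²/(N·c) + f = 70²/(3.2 × 0.028) + 70 = 4900/0.0896 + 70 ≈ 54757.5 mm ≈ 54.8 m.

54.8 m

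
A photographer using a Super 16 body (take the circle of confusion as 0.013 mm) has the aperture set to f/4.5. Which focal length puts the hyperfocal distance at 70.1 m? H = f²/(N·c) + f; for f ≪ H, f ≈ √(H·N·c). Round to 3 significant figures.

64.0 mm

From H = f²/(N·c) + f, with f ≪ H: f ≈ √(H·N·c) = √(70100 × 4.5 × 0.013) = √4100.8 ≈ 64.04 mm.
The +f correction barely moves this — solving exactly, f² + N·c·f − N·c·H = 0 ⇒ f = (−N·c + √((N·c)² + 4·N·c·H))/2 = (−0.0585 + √16403)/2 ≈ 64.009 mm, so f ≈ 64.0 mm.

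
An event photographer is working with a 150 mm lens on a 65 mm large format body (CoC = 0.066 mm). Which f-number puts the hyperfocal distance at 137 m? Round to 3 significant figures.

Rearrange H = f²/(N·c) + f for N: N = f² / ((H − f)·c).
N = 150² / ((137000 − 150) × 0.066) = 22500 / 9032 ≈ 2.49.

f/2.49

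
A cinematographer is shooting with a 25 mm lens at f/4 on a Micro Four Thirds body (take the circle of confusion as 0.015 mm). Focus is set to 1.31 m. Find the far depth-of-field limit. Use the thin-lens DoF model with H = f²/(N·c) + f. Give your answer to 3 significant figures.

Hyperfocal distance H = f²/(N·c) + f = 25²/(4 × 0.015) + 25 = 625/0.06 + 25 ≈ 10441.7 mm ≈ 10.44 m.
Far limit Df = s·(H − f)/(H − s) = 1310 × (10441.7 − 25) / (10441.7 − 1310) = 1310 × 10416.7 / 9131.7 ≈ 1494.3 mm ≈ 1.49 m.

1.49 m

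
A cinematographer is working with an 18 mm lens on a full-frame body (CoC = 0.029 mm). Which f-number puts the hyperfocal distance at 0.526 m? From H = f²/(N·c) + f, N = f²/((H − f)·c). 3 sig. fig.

Rearrange H = f²/(N·c) + f for N: N = f² / ((H − f)·c).
N = 18² / ((526 − 18) × 0.029) = 324 / 14.73 ≈ 22.

f/22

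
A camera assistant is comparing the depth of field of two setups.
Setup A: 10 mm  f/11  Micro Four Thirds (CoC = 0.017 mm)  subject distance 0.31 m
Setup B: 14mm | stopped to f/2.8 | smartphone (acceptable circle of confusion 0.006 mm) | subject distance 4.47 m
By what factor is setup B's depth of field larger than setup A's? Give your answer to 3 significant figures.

Setup A: H = 10²/(11×0.017) + 10 ≈ 544.8 mm; DoF = Df − Dn = 706.15 − 198.59 ≈ 507.56 mm.
Setup B: H = 14²/(2.8×0.006) + 14 ≈ 11680.7 mm; DoF = Df − Dn = 7232.3 − 3234.6 ≈ 3997.7 mm.
Ratio = 3997.7 / 507.56 ≈ 7.88.

7.88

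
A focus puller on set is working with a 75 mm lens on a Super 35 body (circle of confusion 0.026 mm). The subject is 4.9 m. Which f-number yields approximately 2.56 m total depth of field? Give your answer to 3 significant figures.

Write h = H − f = f²/(N·c). The thin-lens limits are Dn = s·h/(h + (s−f)) and Df = s·h/(h − (s−f)), so DoF = Df − Dn = 2·s·(s−f)·h / (h² − (s−f)²).
That is a quadratic in h: DoF·h² − 2·s·(s−f)·h − DoF·(s−f)² = 0 ⇒ h = (s−f)·(s + √(s² + DoF²)) / DoF = 4825 × (4900 + √(4900² + 2560²)) / 2560 = 4825 × (4900 + 5528.44) / 2560 ≈ 19655 mm.
Then N = f²/(c·h) = 75² / (0.026 × 19655) = 5625 / 511.03 ≈ 11.

f/11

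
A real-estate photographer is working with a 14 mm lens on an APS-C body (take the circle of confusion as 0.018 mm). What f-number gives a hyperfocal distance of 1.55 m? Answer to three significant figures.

Rearrange H = f²/(N·c) + f for N: N = f² / ((H − f)·c).
N = 14² / ((1550 − 14) × 0.018) = 196 / 27.65 ≈ 7.09.

f/7.09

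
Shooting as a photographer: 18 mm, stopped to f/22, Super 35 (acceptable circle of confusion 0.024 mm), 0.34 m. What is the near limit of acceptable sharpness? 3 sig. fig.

Hyperfocal distance H = f²/(N·c) + f = 18²/(22 × 0.024) + 18 = 324/0.528 + 18 ≈ 631.6 mm ≈ 0.632 m.
Near limit Dn = s·(H − f)/(H + s − 2f) = 340 × (631.6 − 18) / (631.6 + 340 − 2 × 18) = 340 × 613.6 / 935.6 ≈ 222.99 mm.

223 mm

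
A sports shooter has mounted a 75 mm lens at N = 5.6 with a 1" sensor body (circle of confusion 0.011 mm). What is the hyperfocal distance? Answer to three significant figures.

91.4 m

Hyperfocal distance H = f²/(N·c) + f = 75²/(5.6 × 0.011) + 75 = 5625/0.0616 + 75 ≈ 91389.9 mm ≈ 91.4 m.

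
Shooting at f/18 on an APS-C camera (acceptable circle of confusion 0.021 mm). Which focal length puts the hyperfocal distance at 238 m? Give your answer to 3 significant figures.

300 mm

From H = f²/(N·c) + f, with f ≪ H: f ≈ √(H·N·c) = √(238000 × 18 × 0.021) = √89964 ≈ 299.9 mm.
The +f correction barely moves this — solving exactly, f² + N·c·f − N·c·H = 0 ⇒ f = (−N·c + √((N·c)² + 4·N·c·H))/2 = (−0.378 + √359856)/2 ≈ 299.75 mm, so f ≈ 300 mm.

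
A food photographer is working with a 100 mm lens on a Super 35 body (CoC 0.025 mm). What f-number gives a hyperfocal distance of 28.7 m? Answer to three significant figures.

Rearrange H = f²/(N·c) + f for N: N = f² / ((H − f)·c).
N = 100² / ((28700 − 100) × 0.025) = 10000 / 715.0 ≈ 14.

f/14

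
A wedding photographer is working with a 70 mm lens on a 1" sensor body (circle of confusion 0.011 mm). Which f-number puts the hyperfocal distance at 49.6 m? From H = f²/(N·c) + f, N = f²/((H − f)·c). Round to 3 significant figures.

Rearrange H = f²/(N·c) + f for N: N = f² / ((H − f)·c).
N = 70² / ((49600 − 70) × 0.011) = 4900 / 544.8 ≈ 8.99.

f/8.99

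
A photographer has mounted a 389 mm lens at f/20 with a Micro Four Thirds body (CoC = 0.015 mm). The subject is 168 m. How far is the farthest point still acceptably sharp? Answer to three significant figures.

Hyperfocal distance H = f²/(N·c) + f = 389²/(20 × 0.015) + 389 = 151321/0.3 + 389 ≈ 504792.3 mm ≈ 504.8 m.
Far limit Df = s·(H − f)/(H − s) = 168000 × (504792.3 − 389) / (504792.3 − 168000) = 168000 × 504403.3 / 336792.3 ≈ 251608 mm ≈ 252 m.

252 m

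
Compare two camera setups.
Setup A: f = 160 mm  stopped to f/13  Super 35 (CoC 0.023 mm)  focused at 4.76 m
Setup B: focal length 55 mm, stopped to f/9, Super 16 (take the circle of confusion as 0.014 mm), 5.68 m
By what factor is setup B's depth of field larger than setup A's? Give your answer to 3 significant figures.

Setup A: H = 160²/(13×0.023) + 160 ≈ 85778.7 mm; DoF = Df − Dn = 5030.26 − 4517.30 ≈ 512.96 mm.
Setup B: H = 55²/(9×0.014) + 55 ≈ 24062.9 mm; DoF = Df − Dn = 7418.0 − 4601.8 ≈ 2816.2 mm.
Ratio = 2816.2 / 512.96 ≈ 5.49.

5.49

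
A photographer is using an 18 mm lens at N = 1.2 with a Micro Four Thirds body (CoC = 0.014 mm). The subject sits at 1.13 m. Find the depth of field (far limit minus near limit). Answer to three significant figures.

131 mm

Hyperfocal distance H = f²/(N·c) + f = 18²/(1.2 × 0.014) + 18 = 324/0.0168 + 18 ≈ 19303.7 mm ≈ 19.30 m.
Near limit Dn = s·(H − f)/(H + s − 2f) = 1130 × (19303.7 − 18) / (19303.7 + 1130 − 2 × 18) = 1130 × 19285.7 / 20397.7 ≈ 1068.40 mm.
Far limit Df = s·(H − f)/(H − s) = 1130 × (19303.7 − 18) / (19303.7 − 1130) = 1130 × 19285.7 / 18173.7 ≈ 1199.14 mm.
Depth of field = Df − Dn = 1199.14 − 1068.40 ≈ 130.74 mm.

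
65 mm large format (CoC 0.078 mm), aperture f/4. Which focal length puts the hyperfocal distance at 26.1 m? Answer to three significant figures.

From H = f²/(N·c) + f, with f ≪ H: f ≈ √(H·N·c) = √(26100 × 4 × 0.078) = √8143.2 ≈ 90.24 mm.
Exact: f² + N·c·f − N·c·H = 0 ⇒ f = (−N·c + √((N·c)² + 4·N·c·H))/2 = (−0.312 + √32573)/2 ≈ 90.084 mm ≈ 90.1 mm.

90.1 mm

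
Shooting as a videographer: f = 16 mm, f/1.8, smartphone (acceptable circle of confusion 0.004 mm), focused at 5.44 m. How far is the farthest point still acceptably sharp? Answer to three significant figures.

Hyperfocal distance H = f²/(N·c) + f = 16²/(1.8 × 0.004) + 16 = 256/0.0072 + 16 ≈ 35571.6 mm ≈ 35.57 m.
Far limit Df = s·(H − f)/(H − s) = 5440 × (35571.6 − 16) / (35571.6 − 5440) = 5440 × 35555.6 / 30131.6 ≈ 6419.3 mm ≈ 6.42 m.

6.42 m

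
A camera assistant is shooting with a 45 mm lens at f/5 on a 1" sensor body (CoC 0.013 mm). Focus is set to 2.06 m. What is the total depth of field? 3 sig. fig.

Hyperfocal distance H = f²/(N·c) + f = 45²/(5 × 0.013) + 45 = 2025/0.065 + 45 ≈ 31198.8 mm ≈ 31.20 m.
Near limit Dn = s·(H − f)/(H + s − 2f) = 2060 × (31198.8 − 45) / (31198.8 + 2060 − 2 × 45) = 2060 × 31153.8 / 33168.8 ≈ 1934.86 mm.
Far limit Df = s·(H − f)/(H − s) = 2060 × (31198.8 − 45) / (31198.8 − 2060) = 2060 × 31153.8 / 29138.8 ≈ 2202.45 mm.
Depth of field = Df − Dn = 2202.45 − 1934.86 ≈ 267.59 mm.

268 mm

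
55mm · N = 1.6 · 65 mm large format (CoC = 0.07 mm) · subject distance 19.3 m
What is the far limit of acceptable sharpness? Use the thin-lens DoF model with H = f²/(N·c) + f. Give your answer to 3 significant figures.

Hyperfocal distance H = f²/(N·c) + f = 55²/(1.6 × 0.07) + 55 = 3025/0.112 + 55 ≈ 27063.9 mm ≈ 27.06 m.
Far limit Df = s·(H − f)/(H − s) = 19300 × (27063.9 − 55) / (27063.9 − 19300) = 19300 × 27008.9 / 7763.9 ≈ 67140 mm ≈ 67.1 m.

67.1 m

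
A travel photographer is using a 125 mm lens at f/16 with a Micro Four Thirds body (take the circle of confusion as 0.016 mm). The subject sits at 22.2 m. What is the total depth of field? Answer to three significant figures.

Hyperfocal distance H = f²/(N·c) + f = 125²/(16 × 0.016) + 125 = 15625/0.256 + 125 ≈ 61160.2 mm ≈ 61.16 m.
Near limit Dn = s·(H − f)/(H + s − 2f) = 22200 × (61160.2 − 125) / (61160.2 + 22200 − 2 × 125) = 22200 × 61035.2 / 83110.2 ≈ 16303 mm.
Far limit Df = s·(H − f)/(H − s) = 22200 × (61160.2 − 125) / (61160.2 − 22200) = 22200 × 61035.2 / 38960.2 ≈ 34779 mm.
Depth of field = Df − Dn = 34779 − 16303 ≈ 18476 mm ≈ 18.5 m.

18.5 m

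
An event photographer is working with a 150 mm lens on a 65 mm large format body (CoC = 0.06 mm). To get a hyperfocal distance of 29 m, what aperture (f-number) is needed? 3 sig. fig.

f/13

Rearrange H = f²/(N·c) + f for N: N = f² / ((H − f)·c).
N = 150² / ((29000 − 150) × 0.06) = 22500 / 1731 ≈ 13.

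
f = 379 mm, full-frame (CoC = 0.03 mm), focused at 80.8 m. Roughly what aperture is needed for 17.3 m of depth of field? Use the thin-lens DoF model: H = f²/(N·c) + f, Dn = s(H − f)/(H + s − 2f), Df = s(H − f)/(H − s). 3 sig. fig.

Write h = H − f = f²/(N·c). The thin-lens limits are Dn = s·h/(h + (s−f)) and Df = s·h/(h − (s−f)), so DoF = Df − Dn = 2·s·(s−f)·h / (h² − (s−f)²).
That is a quadratic in h: DoF·h² − 2·s·(s−f)·h − DoF·(s−f)² = 0 ⇒ h = (s−f)·(s + √(s² + DoF²)) / DoF = 80421 × (80800 + √(80800² + 17300²)) / 17300 = 80421 × (80800 + 82631.3) / 17300 ≈ 759729 mm.
Then N = f²/(c·h) = 379² / (0.03 × 759729) = 143641 / 22792 ≈ 6.30.

f/6.30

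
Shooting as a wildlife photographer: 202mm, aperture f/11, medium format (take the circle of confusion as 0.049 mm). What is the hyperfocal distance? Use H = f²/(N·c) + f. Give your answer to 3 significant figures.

75.9 m

Hyperfocal distance H = f²/(N·c) + f = 202²/(11 × 0.049) + 202 = 40804/0.539 + 202 ≈ 75905.2 mm ≈ 75.9 m.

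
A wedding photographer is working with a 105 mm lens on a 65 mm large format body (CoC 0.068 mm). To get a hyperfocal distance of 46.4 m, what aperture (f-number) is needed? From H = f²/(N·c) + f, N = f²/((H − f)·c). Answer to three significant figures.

f/3.50

Rearrange H = f²/(N·c) + f for N: N = f² / ((H − f)·c).
N = 105² / ((46400 − 105) × 0.068) = 11025 / 3148 ≈ 3.50.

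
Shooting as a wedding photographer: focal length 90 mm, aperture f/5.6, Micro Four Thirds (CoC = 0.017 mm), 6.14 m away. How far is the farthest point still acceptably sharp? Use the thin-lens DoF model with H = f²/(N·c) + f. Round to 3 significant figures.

Hyperfocal distance H = f²/(N·c) + f = 90²/(5.6 × 0.017) + 90 = 8100/0.0952 + 90 ≈ 85174.0 mm ≈ 85.17 m.
Far limit Df = s·(H − f)/(H − s) = 6140 × (85174.0 − 90) / (85174.0 − 6140) = 6140 × 85084.0 / 79034.0 ≈ 6610.0 mm ≈ 6.61 m.

6.61 m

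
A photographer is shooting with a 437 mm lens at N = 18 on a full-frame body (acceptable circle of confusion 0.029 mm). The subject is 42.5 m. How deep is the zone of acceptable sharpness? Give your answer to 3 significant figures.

Hyperfocal distance H = f²/(N·c) + f = 437²/(18 × 0.029) + 437 = 190969/0.522 + 437 ≈ 366278.0 mm ≈ 366.3 m.
Near limit Dn = s·(H − f)/(H + s − 2f) = 42500 × (366278.0 − 437) / (366278.0 + 42500 − 2 × 437) = 42500 × 365841.0 / 407904.0 ≈ 38117.4 mm.
Far limit Df = s·(H − f)/(H − s) = 42500 × (366278.0 − 437) / (366278.0 − 42500) = 42500 × 365841.0 / 323778.0 ≈ 48021.3 mm.
Depth of field = Df − Dn = 48021.3 − 38117.4 ≈ 9903.9 mm ≈ 9.90 m.

9.90 m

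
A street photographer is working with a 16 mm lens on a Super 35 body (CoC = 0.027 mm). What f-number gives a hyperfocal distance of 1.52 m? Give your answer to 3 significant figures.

f/6.30

Rearrange H = f²/(N·c) + f for N: N = f² / ((H − f)·c).
N = 16² / ((1520 − 16) × 0.027) = 256 / 40.61 ≈ 6.30.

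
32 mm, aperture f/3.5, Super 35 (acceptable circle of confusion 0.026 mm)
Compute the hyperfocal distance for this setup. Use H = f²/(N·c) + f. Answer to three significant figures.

11.3 m

Hyperfocal distance H = f²/(N·c) + f = 32²/(3.5 × 0.026) + 32 = 1024/0.091 + 32 ≈ 11284.7 mm ≈ 11.3 m.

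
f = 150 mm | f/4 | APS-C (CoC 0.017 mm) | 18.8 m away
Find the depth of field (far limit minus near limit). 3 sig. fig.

2.13 m

Hyperfocal distance H = f²/(N·c) + f = 150²/(4 × 0.017) + 150 = 22500/0.068 + 150 ≈ 331032.4 mm ≈ 331.0 m.
Near limit Dn = s·(H − f)/(H + s − 2f) = 18800 × (331032.4 − 150) / (331032.4 + 18800 − 2 × 150) = 18800 × 330882.4 / 349532.4 ≈ 17796.9 mm.
Far limit Df = s·(H − f)/(H − s) = 18800 × (331032.4 − 150) / (331032.4 − 18800) = 18800 × 330882.4 / 312232.4 ≈ 19922.9 mm.
Depth of field = Df − Dn = 19922.9 − 17796.9 ≈ 2126.0 mm ≈ 2.13 m.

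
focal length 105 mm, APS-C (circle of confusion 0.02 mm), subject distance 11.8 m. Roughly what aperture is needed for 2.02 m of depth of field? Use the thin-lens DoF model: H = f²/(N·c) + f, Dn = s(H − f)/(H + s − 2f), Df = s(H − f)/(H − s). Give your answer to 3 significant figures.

f/4.01

Write h = H − f = f²/(N·c). The thin-lens limits are Dn = s·h/(h + (s−f)) and Df = s·h/(h − (s−f)), so DoF = Df − Dn = 2·s·(s−f)·h / (h² − (s−f)²).
That is a quadratic in h: DoF·h² − 2·s·(s−f)·h − DoF·(s−f)² = 0 ⇒ h = (s−f)·(s + √(s² + DoF²)) / DoF = 11695 × (11800 + √(11800² + 2020²)) / 2020 = 11695 × (11800 + 11971.6) / 2020 ≈ 137628 mm.
Then N = f²/(c·h) = 105² / (0.02 × 137628) = 11025 / 2752.6 ≈ 4.01.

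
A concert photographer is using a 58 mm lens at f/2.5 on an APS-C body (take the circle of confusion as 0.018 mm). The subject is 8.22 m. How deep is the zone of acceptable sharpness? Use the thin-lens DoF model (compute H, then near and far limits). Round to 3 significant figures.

Hyperfocal distance H = f²/(N·c) + f = 58²/(2.5 × 0.018) + 58 = 3364/0.045 + 58 ≈ 74813.6 mm ≈ 74.81 m.
Near limit Dn = s·(H − f)/(H + s − 2f) = 8220 × (74813.6 − 58) / (74813.6 + 8220 − 2 × 58) = 8220 × 74755.6 / 82917.6 ≈ 7410.9 mm.
Far limit Df = s·(H − f)/(H − s) = 8220 × (74813.6 − 58) / (74813.6 − 8220) = 8220 × 74755.6 / 66593.6 ≈ 9227.5 mm.
Depth of field = Df − Dn = 9227.5 − 7410.9 ≈ 1816.6 mm ≈ 1.82 m.

1.82 m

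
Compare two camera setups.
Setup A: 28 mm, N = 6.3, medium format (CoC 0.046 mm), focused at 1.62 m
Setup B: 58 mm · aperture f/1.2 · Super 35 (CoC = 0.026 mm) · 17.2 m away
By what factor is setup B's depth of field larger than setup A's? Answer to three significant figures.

1.92

Setup A: H = 28²/(6.3×0.046) + 28 ≈ 2733.3 mm; DoF = Df − Dn = 3936.5 − 1019.8 ≈ 2916.7 mm.
Setup B: H = 58²/(1.2×0.026) + 58 ≈ 107878.5 mm; DoF = Df − Dn = 20451.5 − 14840.6 ≈ 5610.9 mm.
Ratio = 5610.9 / 2916.7 ≈ 1.92.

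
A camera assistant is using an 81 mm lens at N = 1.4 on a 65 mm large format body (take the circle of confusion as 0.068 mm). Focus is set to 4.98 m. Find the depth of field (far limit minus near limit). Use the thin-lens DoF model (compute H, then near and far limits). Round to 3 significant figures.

Hyperfocal distance H = f²/(N·c) + f = 81²/(1.4 × 0.068) + 81 = 6561/0.0952 + 81 ≈ 68999.1 mm ≈ 69.00 m.
Near limit Dn = s·(H − f)/(H + s − 2f) = 4980 × (68999.1 − 81) / (68999.1 + 4980 − 2 × 81) = 4980 × 68918.1 / 73817.1 ≈ 4649.49 mm.
Far limit Df = s·(H − f)/(H − s) = 4980 × (68999.1 − 81) / (68999.1 − 4980) = 4980 × 68918.1 / 64019.1 ≈ 5361.09 mm.
Depth of field = Df − Dn = 5361.09 − 4649.49 ≈ 711.60 mm ≈ 0.712 m.

0.712 m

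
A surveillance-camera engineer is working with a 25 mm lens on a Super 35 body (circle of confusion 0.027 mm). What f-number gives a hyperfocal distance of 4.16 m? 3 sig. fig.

Rearrange H = f²/(N·c) + f for N: N = f² / ((H − f)·c).
N = 25² / ((4160 − 25) × 0.027) = 625 / 111.6 ≈ 5.60.

f/5.60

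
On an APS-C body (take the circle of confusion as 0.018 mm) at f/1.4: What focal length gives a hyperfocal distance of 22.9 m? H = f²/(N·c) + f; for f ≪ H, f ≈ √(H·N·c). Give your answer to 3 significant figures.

From H = f²/(N·c) + f, with f ≪ H: f ≈ √(H·N·c) = √(22900 × 1.4 × 0.018) = √577.08 ≈ 24.02 mm.
The +f correction barely moves this — solving exactly, f² + N·c·f − N·c·H = 0 ⇒ f = (−N·c + √((N·c)² + 4·N·c·H))/2 = (−0.0252 + √2308.3)/2 ≈ 24.010 mm, so f ≈ 24.0 mm.

24.0 mm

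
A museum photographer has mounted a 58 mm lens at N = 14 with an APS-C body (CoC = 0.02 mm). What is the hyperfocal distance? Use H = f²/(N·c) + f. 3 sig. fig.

Hyperfocal distance H = f²/(N·c) + f = 58²/(14 × 0.02) + 58 = 3364/0.28 + 58 ≈ 12072.3 mm ≈ 12.1 m.

12.1 m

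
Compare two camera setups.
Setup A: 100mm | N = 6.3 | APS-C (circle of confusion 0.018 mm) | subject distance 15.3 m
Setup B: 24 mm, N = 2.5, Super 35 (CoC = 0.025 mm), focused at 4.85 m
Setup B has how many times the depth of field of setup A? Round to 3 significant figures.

1.29

Setup A: H = 100²/(6.3×0.018) + 100 ≈ 88283.4 mm; DoF = Df − Dn = 18486.5 − 13050.5 ≈ 5436.0 mm.
Setup B: H = 24²/(2.5×0.025) + 24 ≈ 9240.0 mm; DoF = Df − Dn = 10181.7 − 3183.1 ≈ 6998.6 mm.
Ratio = 6998.6 / 5436.0 ≈ 1.29.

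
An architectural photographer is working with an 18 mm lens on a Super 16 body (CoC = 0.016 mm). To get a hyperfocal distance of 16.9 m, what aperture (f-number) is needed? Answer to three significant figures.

f/1.20

Rearrange H = f²/(N·c) + f for N: N = f² / ((H − f)·c).
N = 18² / ((16900 − 18) × 0.016) = 324 / 270.1 ≈ 1.20.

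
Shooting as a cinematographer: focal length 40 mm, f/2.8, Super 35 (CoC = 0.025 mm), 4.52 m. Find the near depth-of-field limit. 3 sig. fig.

3.78 m

Hyperfocal distance H = f²/(N·c) + f = 40²/(2.8 × 0.025) + 40 = 1600/0.07 + 40 ≈ 22897.1 mm ≈ 22.90 m.
Near limit Dn = s·(H − f)/(H + s − 2f) = 4520 × (22897.1 − 40) / (22897.1 + 4520 − 2 × 40) = 4520 × 22857.1 / 27337.1 ≈ 3779.3 mm ≈ 3.78 m.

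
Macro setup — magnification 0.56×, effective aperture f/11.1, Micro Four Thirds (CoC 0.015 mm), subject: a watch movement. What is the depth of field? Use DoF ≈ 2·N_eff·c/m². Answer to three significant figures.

At magnification m, DoF ≈ 2·N_eff·c/m² = 2 × 11.1 × 0.015 / 0.56² = 0.333 / 0.3136 ≈ 1.06 mm.

1.06 mm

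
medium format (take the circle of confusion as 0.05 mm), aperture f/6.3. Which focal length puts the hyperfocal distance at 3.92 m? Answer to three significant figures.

From H = f²/(N·c) + f, with f ≪ H: f ≈ √(H·N·c) = √(3920 × 6.3 × 0.05) = √1234.8 ≈ 35.14 mm.
Exact: f² + N·c·f − N·c·H = 0 ⇒ f = (−N·c + √((N·c)² + 4·N·c·H))/2 = (−0.315 + √4939.3)/2 ≈ 34.983 mm ≈ 35.0 mm.

35.0 mm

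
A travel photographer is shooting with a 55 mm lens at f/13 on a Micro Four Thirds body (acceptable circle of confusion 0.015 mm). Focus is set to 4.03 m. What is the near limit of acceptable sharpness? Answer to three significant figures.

Hyperfocal distance H = f²/(N·c) + f = 55²/(13 × 0.015) + 55 = 3025/0.195 + 55 ≈ 15567.8 mm ≈ 15.57 m.
Near limit Dn = s·(H − f)/(H + s − 2f) = 4030 × (15567.8 − 55) / (15567.8 + 4030 − 2 × 55) = 4030 × 15512.8 / 19487.8 ≈ 3208.0 mm ≈ 3.21 m.

3.21 m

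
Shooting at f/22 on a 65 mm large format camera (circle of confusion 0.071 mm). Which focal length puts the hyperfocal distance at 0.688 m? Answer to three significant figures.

From H = f²/(N·c) + f, with f ≪ H: f ≈ √(H·N·c) = √(688 × 22 × 0.071) = √1074.7 ≈ 32.78 mm.
Exact: f² + N·c·f − N·c·H = 0 ⇒ f = (−N·c + √((N·c)² + 4·N·c·H))/2 = (−1.562 + √4301.1)/2 ≈ 32.010 mm ≈ 32.0 mm.

32.0 mm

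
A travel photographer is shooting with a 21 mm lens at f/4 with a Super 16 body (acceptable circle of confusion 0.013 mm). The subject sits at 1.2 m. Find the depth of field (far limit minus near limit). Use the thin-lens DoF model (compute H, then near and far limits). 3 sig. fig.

340 mm

Hyperfocal distance H = f²/(N·c) + f = 21²/(4 × 0.013) + 21 = 441/0.052 + 21 ≈ 8501.8 mm ≈ 8.502 m.
Near limit Dn = s·(H − f)/(H + s − 2f) = 1200 × (8501.8 − 21) / (8501.8 + 1200 − 2 × 21) = 1200 × 8480.8 / 9659.8 ≈ 1053.54 mm.
Far limit Df = s·(H − f)/(H − s) = 1200 × (8501.8 − 21) / (8501.8 − 1200) = 1200 × 8480.8 / 7301.8 ≈ 1393.76 mm.
Depth of field = Df − Dn = 1393.76 − 1053.54 ≈ 340.22 mm.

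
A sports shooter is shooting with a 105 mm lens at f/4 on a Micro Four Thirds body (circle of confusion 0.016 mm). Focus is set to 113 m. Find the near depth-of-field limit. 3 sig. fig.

68.3 m

Hyperfocal distance H = f²/(N·c) + f = 105²/(4 × 0.016) + 105 = 11025/0.064 + 105 ≈ 172370.6 mm ≈ 172.4 m.
Near limit Dn = s·(H − f)/(H + s − 2f) = 113000 × (172370.6 − 105) / (172370.6 + 113000 − 2 × 105) = 113000 × 172265.6 / 285160.6 ≈ 68263 mm ≈ 68.3 m.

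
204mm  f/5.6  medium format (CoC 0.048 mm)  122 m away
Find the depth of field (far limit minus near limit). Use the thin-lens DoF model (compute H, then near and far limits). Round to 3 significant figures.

504 m

Hyperfocal distance H = f²/(N·c) + f = 204²/(5.6 × 0.048) + 204 = 41616/0.2688 + 204 ≈ 155025.4 mm ≈ 155.0 m.
Near limit Dn = s·(H − f)/(H + s − 2f) = 122000 × (155025.4 − 204) / (155025.4 + 122000 − 2 × 204) = 122000 × 154821.4 / 276617.4 ≈ 68283 mm.
Far limit Df = s·(H − f)/(H − s) = 122000 × (155025.4 − 204) / (155025.4 − 122000) = 122000 × 154821.4 / 33025.4 ≈ 571929 mm.
Depth of field = Df − Dn = 571929 − 68283 ≈ 503646 mm ≈ 504 m.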